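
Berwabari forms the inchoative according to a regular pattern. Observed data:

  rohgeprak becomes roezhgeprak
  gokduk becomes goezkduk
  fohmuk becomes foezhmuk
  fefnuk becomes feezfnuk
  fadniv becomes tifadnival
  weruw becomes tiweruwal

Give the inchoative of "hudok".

huezdok

gokduk and weruw both have last vowel 'u' yet inflect differently (goezkduk, tiweruwal), so the last vowel is not what conditions the rule; the final letter is.
"hudok" ends in -k. The stems ending in -k (rohgeprak → roezhgeprak, gokduk → goezkduk, fohmuk → foezhmuk) insert -ez- after the first vowel.
The other pattern: stems ending in -v or -w add ti- … -al around the stem.
So hudok → huezdok.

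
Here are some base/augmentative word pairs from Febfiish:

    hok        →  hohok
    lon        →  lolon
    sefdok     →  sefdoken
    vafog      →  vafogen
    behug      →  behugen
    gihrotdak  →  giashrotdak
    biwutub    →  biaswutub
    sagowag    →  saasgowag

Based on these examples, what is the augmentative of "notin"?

hok and sefdok both end in -k yet inflect differently (hohok, sefdoken), so the final letter is not what conditions the rule; the number of vowels is.
"notin" has 2 vowels. The stems with 2 vowels (sefdok → sefdoken, vafog → vafogen, behug → behugen) add -en.
So notin → notinen.

notinen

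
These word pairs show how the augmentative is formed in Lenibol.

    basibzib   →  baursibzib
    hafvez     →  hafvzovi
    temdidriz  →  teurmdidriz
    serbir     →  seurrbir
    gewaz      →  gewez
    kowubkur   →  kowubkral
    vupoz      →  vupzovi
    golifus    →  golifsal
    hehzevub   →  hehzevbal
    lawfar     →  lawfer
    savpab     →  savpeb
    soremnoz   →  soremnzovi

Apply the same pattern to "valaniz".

"valaniz" has last vowel 'i'. The stems whose last vowel is 'i' (basibzib → baursibzib, serbir → seurrbir, temdidriz → teurmdidriz) insert -ur- after the first vowel.
So valaniz → vaurlaniz.

vaurlaniz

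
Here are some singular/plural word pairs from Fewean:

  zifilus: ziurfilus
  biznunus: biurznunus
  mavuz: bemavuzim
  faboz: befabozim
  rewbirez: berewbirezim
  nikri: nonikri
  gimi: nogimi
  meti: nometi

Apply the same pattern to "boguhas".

zifilus and mavuz both have last vowel 'u' yet inflect differently (ziurfilus, bemavuzim), so the last vowel is not what conditions the rule; the final letter is.
"boguhas" ends in -s. The stems ending in -s (zifilus → ziurfilus, biznunus → biurznunus) insert -ur- after the first vowel.
The other patterns: stems ending in -z add be- … -im around the stem; stems ending in -i add the prefix no-.
So boguhas → bourguhas.

bourguhas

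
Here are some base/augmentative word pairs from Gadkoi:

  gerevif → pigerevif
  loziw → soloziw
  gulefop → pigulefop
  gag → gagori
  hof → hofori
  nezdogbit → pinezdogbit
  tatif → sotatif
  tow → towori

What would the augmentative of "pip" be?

pipori

tow and loziw both end in -w yet inflect differently (towori, soloziw), so the final letter is not what conditions the rule; the number of vowels is.
"pip" has 1 vowel. The stems with 1 vowel (tow → towori, gag → gagori, hof → hofori) add -ori.
The other patterns: stems with 2 vowels add the prefix so-; stems with 3 vowels add the prefix pi-.
So pip → pipori.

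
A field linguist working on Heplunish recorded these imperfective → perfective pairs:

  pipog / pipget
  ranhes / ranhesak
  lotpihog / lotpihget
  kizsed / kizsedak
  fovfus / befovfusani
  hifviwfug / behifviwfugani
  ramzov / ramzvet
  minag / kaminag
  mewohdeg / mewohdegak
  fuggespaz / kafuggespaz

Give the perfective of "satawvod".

satawvdet

ranhes and fovfus both end in -s yet inflect differently (ranhesak, befovfusani), so the final letter is not what conditions the rule; the last vowel is.
"satawvod" has last vowel 'o'. The stems whose last vowel is 'o' (ramzov → ramzvet, pipog → pipget, lotpihog → lotpihget) delete the last vowel and add -et.
The other patterns: stems whose last vowel is 'e' add -ak; stems whose last vowel is 'u' add be- … -ani around the stem; stems whose last vowel is 'a' add the prefix ka-.
So satawvod → satawvdet.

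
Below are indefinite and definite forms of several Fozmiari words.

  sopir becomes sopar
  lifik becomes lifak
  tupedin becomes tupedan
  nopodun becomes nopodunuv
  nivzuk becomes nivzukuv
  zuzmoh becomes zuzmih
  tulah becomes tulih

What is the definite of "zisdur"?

"zisdur" has last vowel 'u'. The stems whose last vowel is 'u' (nopodun → nopodunuv, nivzuk → nivzukuv) add -uv.
The other patterns: stems whose last vowel is 'i' change the last vowel to 'a'; stems whose last vowel is 'a' or 'o' change the last vowel to 'i'.
So zisdur → zisduruv.

zisduruv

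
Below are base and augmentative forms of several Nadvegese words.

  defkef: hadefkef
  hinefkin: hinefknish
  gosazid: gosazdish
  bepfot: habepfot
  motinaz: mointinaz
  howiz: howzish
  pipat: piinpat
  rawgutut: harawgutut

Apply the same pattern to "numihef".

hanumihef

motinaz and howiz both end in -z yet inflect differently (mointinaz, howzish), so the final letter is not what conditions the rule; the last vowel is.
"numihef" has last vowel 'e'. The one such stem in the data (defkef → hadefkef) adds the prefix ha-, so the same rule applies.
The other patterns: stems whose last vowel is 'a' insert -in- after the first vowel; stems whose last vowel is 'i' delete the last vowel and add -ish.
So numihef → hanumihef.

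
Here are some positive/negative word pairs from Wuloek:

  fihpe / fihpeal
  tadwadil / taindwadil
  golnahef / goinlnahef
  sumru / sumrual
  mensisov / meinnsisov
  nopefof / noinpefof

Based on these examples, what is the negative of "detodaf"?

deintodaf

"detodaf" ends in a consonant. The stems ending in a consonant (golnahef → goinlnahef, mensisov → meinnsisov, tadwadil → taindwadil) insert -in- after the first vowel.
The other pattern: stems ending in a vowel add -al.
So detodaf → deintodaf.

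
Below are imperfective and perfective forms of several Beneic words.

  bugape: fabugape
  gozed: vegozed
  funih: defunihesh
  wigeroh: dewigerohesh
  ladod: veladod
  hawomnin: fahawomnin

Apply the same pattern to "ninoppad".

ladod and wigeroh both have last vowel 'o' yet inflect differently (veladod, dewigerohesh), so the last vowel is not what conditions the rule; the final letter is.
"ninoppad" ends in -d. The stems ending in -d (ladod → veladod, gozed → vegozed) add the prefix ve-.
So ninoppad → veninoppad.

veninoppad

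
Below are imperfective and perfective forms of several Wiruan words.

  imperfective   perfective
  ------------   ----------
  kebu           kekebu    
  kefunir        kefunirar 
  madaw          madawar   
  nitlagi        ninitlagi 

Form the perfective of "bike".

nitlagi and kefunir both have last vowel 'i' yet inflect differently (ninitlagi, kefunirar), so the last vowel is not what conditions the rule; whether the stem ends in a vowel or a consonant is.
"bike" ends in a vowel. The stems ending in a vowel (kebu → kekebu, nitlagi → ninitlagi) repeat the first consonant+vowel as a prefix.
So bike → bibike.

bibike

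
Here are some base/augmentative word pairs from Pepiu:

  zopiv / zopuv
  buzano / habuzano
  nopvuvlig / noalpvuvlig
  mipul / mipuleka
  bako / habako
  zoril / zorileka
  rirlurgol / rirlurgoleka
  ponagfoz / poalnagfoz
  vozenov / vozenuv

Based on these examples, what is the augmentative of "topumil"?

"topumil" ends in -l. The stems ending in -l (mipul → mipuleka, rirlurgol → rirlurgoleka, zoril → zorileka) add -eka.
So topumil → topumileka.

topumileka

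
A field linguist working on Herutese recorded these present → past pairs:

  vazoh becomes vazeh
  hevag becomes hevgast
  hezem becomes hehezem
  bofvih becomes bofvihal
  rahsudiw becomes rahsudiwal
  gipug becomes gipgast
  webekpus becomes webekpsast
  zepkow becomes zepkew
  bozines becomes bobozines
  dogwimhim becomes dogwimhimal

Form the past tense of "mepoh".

mepeh

"mepoh" has last vowel 'o'. The stems whose last vowel is 'o' (vazoh → vazeh, zepkow → zepkew) change the last vowel to 'e'.
The other patterns: stems whose last vowel is 'e' repeat the first consonant+vowel as a prefix; stems whose last vowel is 'i' add -al; stems whose last vowel is 'a' or 'u' delete the last vowel and add -ast.
So mepoh → mepeh.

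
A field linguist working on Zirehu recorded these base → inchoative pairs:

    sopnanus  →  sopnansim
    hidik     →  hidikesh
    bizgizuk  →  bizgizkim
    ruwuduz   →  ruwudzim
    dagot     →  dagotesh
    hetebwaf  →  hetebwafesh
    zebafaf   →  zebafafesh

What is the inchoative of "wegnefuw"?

wegnefwim

bizgizuk and hidik both end in -k yet inflect differently (bizgizkim, hidikesh), so the final letter is not what conditions the rule; the last vowel is.
"wegnefuw" has last vowel 'u'. The stems whose last vowel is 'u' (ruwuduz → ruwudzim, sopnanus → sopnansim, bizgizuk → bizgizkim) delete the last vowel and add -im.
So wegnefuw → wegnefwim.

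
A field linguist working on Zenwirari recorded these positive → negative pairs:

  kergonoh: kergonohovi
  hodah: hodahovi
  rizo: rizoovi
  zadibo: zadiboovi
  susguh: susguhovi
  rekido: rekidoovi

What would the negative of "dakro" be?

dakroovi

Every pair shown (kergonoh → kergonohovi, hodah → hodahovi, rizo → rizoovi, …) follows the same rule: add -ovi.
So dakro → dakroovi.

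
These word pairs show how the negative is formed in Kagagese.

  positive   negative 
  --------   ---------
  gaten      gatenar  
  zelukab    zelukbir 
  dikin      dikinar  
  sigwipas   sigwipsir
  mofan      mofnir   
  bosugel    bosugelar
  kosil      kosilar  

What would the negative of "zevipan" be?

zevipnir

mofan and dikin both end in -n yet inflect differently (mofnir, dikinar), so the final letter is not what conditions the rule; the last vowel is.
"zevipan" has last vowel 'a'. The stems whose last vowel is 'a' (zelukab → zelukbir, sigwipas → sigwipsir, mofan → mofnir) delete the last vowel and add -ir.
The other pattern: stems whose last vowel is 'e' or 'i' add -ar.
So zevipan → zevipnir.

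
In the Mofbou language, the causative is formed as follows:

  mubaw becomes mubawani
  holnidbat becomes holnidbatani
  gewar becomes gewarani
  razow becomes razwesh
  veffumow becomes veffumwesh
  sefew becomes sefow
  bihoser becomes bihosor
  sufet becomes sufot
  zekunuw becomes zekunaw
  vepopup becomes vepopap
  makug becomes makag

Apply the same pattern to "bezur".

bezar

"bezur" has last vowel 'u'. The stems whose last vowel is 'u' (zekunuw → zekunaw, vepopup → vepopap, makug → makag) change the last vowel to 'a'.
So bezur → bezar.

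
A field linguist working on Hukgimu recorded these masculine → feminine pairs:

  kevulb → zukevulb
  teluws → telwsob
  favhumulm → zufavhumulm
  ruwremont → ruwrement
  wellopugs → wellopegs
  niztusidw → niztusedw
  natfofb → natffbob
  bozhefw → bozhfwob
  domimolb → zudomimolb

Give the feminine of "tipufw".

"tipufw" has second-to-last letter 'f'. The stems whose second-to-last letter is 'f' (natfofb → natffbob, bozhefw → bozhfwob) delete the last vowel and add -ob.
The other patterns: stems whose second-to-last letter is 'l' add the prefix zu-; stems whose second-to-last letter is 'd', 'g' or 'n' change the last vowel to 'e'.
So tipufw → tipfwob.

tipfwob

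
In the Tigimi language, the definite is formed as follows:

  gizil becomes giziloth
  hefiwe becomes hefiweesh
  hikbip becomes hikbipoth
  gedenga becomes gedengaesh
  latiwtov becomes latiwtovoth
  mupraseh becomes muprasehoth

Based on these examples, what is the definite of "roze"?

mupraseh and hefiwe both have last vowel 'e' yet inflect differently (muprasehoth, hefiweesh), so the last vowel is not what conditions the rule; whether the stem ends in a vowel or a consonant is.
"roze" ends in a vowel. The stems ending in a vowel (hefiwe → hefiweesh, gedenga → gedengaesh) add -esh.
So roze → rozeesh.

rozeesh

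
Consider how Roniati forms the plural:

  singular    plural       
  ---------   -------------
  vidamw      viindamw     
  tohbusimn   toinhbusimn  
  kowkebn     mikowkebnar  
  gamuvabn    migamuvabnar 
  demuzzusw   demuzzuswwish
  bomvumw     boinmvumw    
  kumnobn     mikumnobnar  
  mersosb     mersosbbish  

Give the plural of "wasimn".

kowkebn and tohbusimn both end in -n yet inflect differently (mikowkebnar, toinhbusimn), so the final letter is not what conditions the rule; the second-to-last letter is.
"wasimn" has second-to-last letter 'm'. The stems whose second-to-last letter is 'm' (bomvumw → boinmvumw, vidamw → viindamw, tohbusimn → toinhbusimn) insert -in- after the first vowel.
So wasimn → wainsimn.

wainsimn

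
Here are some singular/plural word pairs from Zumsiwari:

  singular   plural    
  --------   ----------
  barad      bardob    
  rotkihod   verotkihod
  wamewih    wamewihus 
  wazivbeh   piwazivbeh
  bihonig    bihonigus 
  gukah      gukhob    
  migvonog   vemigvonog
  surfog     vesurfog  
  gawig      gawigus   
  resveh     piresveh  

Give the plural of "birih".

surfog and gawig both end in -g yet inflect differently (vesurfog, gawigus), so the final letter is not what conditions the rule; the last vowel is.
"birih" has last vowel 'i'. The stems whose last vowel is 'i' (wamewih → wamewihus, gawig → gawigus, bihonig → bihonigus) add -us.
So birih → birihus.

birihus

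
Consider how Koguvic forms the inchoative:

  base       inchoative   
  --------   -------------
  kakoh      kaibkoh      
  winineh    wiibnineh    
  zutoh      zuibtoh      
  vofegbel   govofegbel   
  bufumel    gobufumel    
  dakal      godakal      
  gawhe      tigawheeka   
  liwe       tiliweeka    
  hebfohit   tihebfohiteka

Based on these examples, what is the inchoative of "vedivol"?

winineh and vofegbel both have last vowel 'e' yet inflect differently (wiibnineh, govofegbel), so the last vowel is not what conditions the rule; the final letter is.
"vedivol" ends in -l. The stems ending in -l (vofegbel → govofegbel, bufumel → gobufumel, dakal → godakal) add the prefix go-.
So vedivol → govedivol.

govedivol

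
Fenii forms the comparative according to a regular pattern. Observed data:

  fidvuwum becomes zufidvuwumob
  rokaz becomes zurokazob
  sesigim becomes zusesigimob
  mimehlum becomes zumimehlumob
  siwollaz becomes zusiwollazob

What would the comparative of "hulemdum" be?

zuhulemdumob

Every pair shown (fidvuwum → zufidvuwumob, rokaz → zurokazob, sesigim → zusesigimob, …) follows the same rule: add zu- … -ob around the stem.
So hulemdum → zuhulemdumob.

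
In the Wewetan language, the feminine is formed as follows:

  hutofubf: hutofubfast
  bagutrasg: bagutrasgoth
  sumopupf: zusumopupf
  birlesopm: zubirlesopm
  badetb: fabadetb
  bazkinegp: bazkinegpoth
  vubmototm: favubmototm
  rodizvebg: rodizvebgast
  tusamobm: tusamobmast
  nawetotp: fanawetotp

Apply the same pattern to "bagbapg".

vubmototm and tusamobm both end in -m yet inflect differently (favubmototm, tusamobmast), so the final letter is not what conditions the rule; the second-to-last letter is.
"bagbapg" has second-to-last letter 'p'. The stems whose second-to-last letter is 'p' (birlesopm → zubirlesopm, sumopupf → zusumopupf) add the prefix zu-.
So bagbapg → zubagbapg.

zubagbapg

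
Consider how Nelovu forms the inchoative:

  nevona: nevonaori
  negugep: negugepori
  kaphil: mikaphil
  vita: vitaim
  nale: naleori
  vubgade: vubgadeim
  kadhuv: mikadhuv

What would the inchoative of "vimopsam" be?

vubgade and nale both end in -e yet inflect differently (vubgadeim, naleori), so the final letter is not what conditions the rule; the first letter is.
"vimopsam" begins with v-. The stems beginning with v- (vita → vitaim, vubgade → vubgadeim) add -im.
So vimopsam → vimopsamim.

vimopsamim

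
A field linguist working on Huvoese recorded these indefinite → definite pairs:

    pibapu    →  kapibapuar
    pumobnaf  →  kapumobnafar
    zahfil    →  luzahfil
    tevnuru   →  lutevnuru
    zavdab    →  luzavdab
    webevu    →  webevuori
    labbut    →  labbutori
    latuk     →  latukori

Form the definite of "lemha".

lemhaori

"lemha" begins with l-. The stems beginning with l- (labbut → labbutori, latuk → latukori) add -ori.
The other patterns: stems beginning with p- add ka- … -ar around the stem; stems beginning with t- or z- add the prefix lu-.
So lemha → lemhaori.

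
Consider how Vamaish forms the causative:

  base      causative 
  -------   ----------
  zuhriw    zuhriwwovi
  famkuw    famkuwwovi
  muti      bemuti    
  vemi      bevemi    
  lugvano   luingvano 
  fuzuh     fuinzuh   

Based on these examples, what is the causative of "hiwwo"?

hiinwwo

zuhriw and muti both have last vowel 'i' yet inflect differently (zuhriwwovi, bemuti), so the last vowel is not what conditions the rule; the final letter is.
"hiwwo" ends in -o. The one such stem in the data (lugvano → luingvano) inserts -in- after the first vowel (as does fuzuh), so the same rule applies.
The other patterns: stems ending in -w double the final consonant and add -ovi; stems ending in -i add the prefix be-.
So hiwwo → hiinwwo.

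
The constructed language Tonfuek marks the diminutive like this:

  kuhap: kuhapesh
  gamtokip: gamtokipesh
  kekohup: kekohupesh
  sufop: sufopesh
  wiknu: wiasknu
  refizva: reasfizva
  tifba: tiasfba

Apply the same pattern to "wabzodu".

waasbzodu

kekohup and wiknu both have last vowel 'u' yet inflect differently (kekohupesh, wiasknu), so the last vowel is not what conditions the rule; the final letter is.
"wabzodu" ends in -u. The one such stem in the data (wiknu → wiasknu) inserts -as- after the first vowel (as do refizva, tifba), so the same rule applies.
So wabzodu → waasbzodu.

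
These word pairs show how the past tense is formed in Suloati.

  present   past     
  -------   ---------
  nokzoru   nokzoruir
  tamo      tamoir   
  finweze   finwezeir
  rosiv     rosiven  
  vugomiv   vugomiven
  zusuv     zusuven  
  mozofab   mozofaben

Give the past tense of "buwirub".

buwiruben

nokzoru and zusuv both have last vowel 'u' yet inflect differently (nokzoruir, zusuven), so the last vowel is not what conditions the rule; whether the stem ends in a vowel or a consonant is.
"buwirub" ends in a consonant. The stems ending in a consonant (rosiv → rosiven, vugomiv → vugomiven, zusuv → zusuven) add -en.
So buwirub → buwiruben.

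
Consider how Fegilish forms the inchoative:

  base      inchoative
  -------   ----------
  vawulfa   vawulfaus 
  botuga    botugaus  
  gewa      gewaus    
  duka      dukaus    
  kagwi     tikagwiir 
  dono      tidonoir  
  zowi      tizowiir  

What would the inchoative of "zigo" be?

tizigoir

duka and dono both begin with d- yet inflect differently (dukaus, tidonoir), so the first letter is not what conditions the rule; the final letter is.
"zigo" ends in -o. The one such stem in the data (dono → tidonoir) adds ti- … -ir around the stem, so the same rule applies.
The other pattern: stems ending in -a add -us.
So zigo → tizigoir.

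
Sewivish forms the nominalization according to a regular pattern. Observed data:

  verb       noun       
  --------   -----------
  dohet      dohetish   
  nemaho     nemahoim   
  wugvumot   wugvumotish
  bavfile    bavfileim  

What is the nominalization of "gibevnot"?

gibevnotish

nemaho and wugvumot both have last vowel 'o' yet inflect differently (nemahoim, wugvumotish), so the last vowel is not what conditions the rule; whether the stem ends in a vowel or a consonant is.
"gibevnot" ends in a consonant. The stems ending in a consonant (wugvumot → wugvumotish, dohet → dohetish) add -ish.
The other pattern: stems ending in a vowel add -im.
So gibevnot → gibevnotish.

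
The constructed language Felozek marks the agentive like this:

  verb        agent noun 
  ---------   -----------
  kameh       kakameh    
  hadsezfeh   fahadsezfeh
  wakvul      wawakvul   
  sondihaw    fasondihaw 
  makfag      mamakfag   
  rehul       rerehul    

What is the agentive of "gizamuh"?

fagizamuh

hadsezfeh and kameh both end in -h yet inflect differently (fahadsezfeh, kakameh), so the final letter is not what conditions the rule; the number of vowels is.
"gizamuh" has 3 vowels. The stems with 3 vowels (sondihaw → fasondihaw, hadsezfeh → fahadsezfeh) add the prefix fa-.
So gizamuh → fagizamuh.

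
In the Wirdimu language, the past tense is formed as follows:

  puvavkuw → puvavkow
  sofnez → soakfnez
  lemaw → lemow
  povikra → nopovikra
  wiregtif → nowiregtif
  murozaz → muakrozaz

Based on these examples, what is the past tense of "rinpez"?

"rinpez" ends in -z. The stems ending in -z (murozaz → muakrozaz, sofnez → soakfnez) insert -ak- after the first vowel.
The other patterns: stems ending in -w change the last vowel to 'o'; stems ending in -a or -f add the prefix no-.
So rinpez → riaknpez.

riaknpez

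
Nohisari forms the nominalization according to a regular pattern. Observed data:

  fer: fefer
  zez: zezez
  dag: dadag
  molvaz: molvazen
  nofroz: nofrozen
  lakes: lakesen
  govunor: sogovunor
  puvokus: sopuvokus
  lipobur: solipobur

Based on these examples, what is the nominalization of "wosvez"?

wosvezen

zez and molvaz both end in -z yet inflect differently (zezez, molvazen), so the final letter is not what conditions the rule; the number of vowels is.
"wosvez" has 2 vowels. The stems with 2 vowels (molvaz → molvazen, nofroz → nofrozen, lakes → lakesen) add -en.
The other patterns: stems with 1 vowel repeat the first consonant+vowel as a prefix; stems with 3 vowels add the prefix so-.
So wosvez → wosvezen.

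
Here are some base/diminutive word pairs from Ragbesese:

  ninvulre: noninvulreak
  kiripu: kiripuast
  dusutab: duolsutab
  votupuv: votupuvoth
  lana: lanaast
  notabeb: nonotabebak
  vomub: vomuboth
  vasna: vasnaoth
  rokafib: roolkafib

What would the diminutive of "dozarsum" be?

vomub and dusutab both end in -b yet inflect differently (vomuboth, duolsutab), so the final letter is not what conditions the rule; the first letter is.
"dozarsum" begins with d-. The one such stem in the data (dusutab → duolsutab) inserts -ol- after the first vowel (as does rokafib), so the same rule applies.
The other patterns: stems beginning with v- add -oth; stems beginning with n- add no- … -ak around the stem; stems beginning with k- or l- add -ast.
So dozarsum → doolzarsum.

doolzarsum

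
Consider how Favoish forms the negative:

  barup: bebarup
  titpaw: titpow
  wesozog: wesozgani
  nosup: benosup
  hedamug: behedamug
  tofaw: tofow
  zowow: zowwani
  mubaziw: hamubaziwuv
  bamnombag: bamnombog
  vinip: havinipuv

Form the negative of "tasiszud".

betasiszud

"tasiszud" has last vowel 'u'. The stems whose last vowel is 'u' (nosup → benosup, hedamug → behedamug, barup → bebarup) add the prefix be-.
So tasiszud → betasiszud.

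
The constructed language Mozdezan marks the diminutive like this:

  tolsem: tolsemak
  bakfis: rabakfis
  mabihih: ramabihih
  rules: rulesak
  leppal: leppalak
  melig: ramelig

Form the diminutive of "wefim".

bakfis and rules both end in -s yet inflect differently (rabakfis, rulesak), so the final letter is not what conditions the rule; the last vowel is.
"wefim" has last vowel 'i'. The stems whose last vowel is 'i' (mabihih → ramabihih, bakfis → rabakfis, melig → ramelig) add the prefix ra-.
The other pattern: stems whose last vowel is 'a' or 'e' add -ak.
So wefim → rawefim.

rawefim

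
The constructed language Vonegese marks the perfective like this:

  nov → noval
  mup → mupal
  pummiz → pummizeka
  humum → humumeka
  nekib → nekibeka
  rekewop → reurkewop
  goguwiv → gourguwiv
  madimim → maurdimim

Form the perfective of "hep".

mup and rekewop both end in -p yet inflect differently (mupal, reurkewop), so the final letter is not what conditions the rule; the number of vowels is.
"hep" has 1 vowel. The stems with 1 vowel (nov → noval, mup → mupal) add -al.
The other patterns: stems with 2 vowels add -eka; stems with 3 vowels insert -ur- after the first vowel.
So hep → hepal.

hepal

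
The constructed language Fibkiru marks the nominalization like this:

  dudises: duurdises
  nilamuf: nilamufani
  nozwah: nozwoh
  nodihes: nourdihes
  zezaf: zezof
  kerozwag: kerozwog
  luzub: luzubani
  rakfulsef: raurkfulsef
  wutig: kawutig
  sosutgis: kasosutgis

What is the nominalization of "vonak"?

vonok

"vonak" has last vowel 'a'. The stems whose last vowel is 'a' (nozwah → nozwoh, kerozwag → kerozwog, zezaf → zezof) change the last vowel to 'o'.
The other patterns: stems whose last vowel is 'i' add the prefix ka-; stems whose last vowel is 'e' insert -ur- after the first vowel; stems whose last vowel is 'u' add -ani.
So vonak → vonok.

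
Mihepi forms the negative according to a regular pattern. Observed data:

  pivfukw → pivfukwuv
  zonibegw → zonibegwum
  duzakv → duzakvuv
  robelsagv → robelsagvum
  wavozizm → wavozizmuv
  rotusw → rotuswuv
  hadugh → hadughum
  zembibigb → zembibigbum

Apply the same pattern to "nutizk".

nutizkuv

robelsagv and duzakv both end in -v yet inflect differently (robelsagvum, duzakvuv), so the final letter is not what conditions the rule; the second-to-last letter is.
"nutizk" has second-to-last letter 'z'. The one such stem in the data (wavozizm → wavozizmuv) adds -uv, so the same rule applies.
The other pattern: stems whose second-to-last letter is 'g' add -um.
So nutizk → nutizkuv.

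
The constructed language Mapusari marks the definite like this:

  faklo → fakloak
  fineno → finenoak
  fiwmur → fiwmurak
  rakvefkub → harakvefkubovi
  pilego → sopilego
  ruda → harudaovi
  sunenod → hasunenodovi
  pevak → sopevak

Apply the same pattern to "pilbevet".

sopilbevet

fineno and pilego both end in -o yet inflect differently (finenoak, sopilego), so the final letter is not what conditions the rule; the first letter is.
"pilbevet" begins with p-. The stems beginning with p- (pilego → sopilego, pevak → sopevak) add the prefix so-.
The other patterns: stems beginning with f- add -ak; stems beginning with r- or s- add ha- … -ovi around the stem.
So pilbevet → sopilbevet.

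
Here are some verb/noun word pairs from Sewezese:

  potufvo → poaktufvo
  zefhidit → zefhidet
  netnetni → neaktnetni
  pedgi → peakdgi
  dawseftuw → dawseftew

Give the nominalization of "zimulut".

netnetni and zefhidit both have last vowel 'i' yet inflect differently (neaktnetni, zefhidet), so the last vowel is not what conditions the rule; whether the stem ends in a vowel or a consonant is.
"zimulut" ends in a consonant. The stems ending in a consonant (dawseftuw → dawseftew, zefhidit → zefhidet) change the last vowel to 'e'.
So zimulut → zimulet.

zimulet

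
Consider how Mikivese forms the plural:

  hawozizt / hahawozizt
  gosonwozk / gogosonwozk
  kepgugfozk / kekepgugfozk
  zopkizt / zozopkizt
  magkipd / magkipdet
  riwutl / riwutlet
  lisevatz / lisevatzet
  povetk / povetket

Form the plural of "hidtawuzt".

gosonwozk and povetk both end in -k yet inflect differently (gogosonwozk, povetket), so the final letter is not what conditions the rule; the second-to-last letter is.
"hidtawuzt" has second-to-last letter 'z'. The stems whose second-to-last letter is 'z' (hawozizt → hahawozizt, gosonwozk → gogosonwozk, kepgugfozk → kekepgugfozk) repeat the first consonant+vowel as a prefix.
The other pattern: stems whose second-to-last letter is 'p' or 't' add -et.
So hidtawuzt → hihidtawuzt.

hihidtawuzt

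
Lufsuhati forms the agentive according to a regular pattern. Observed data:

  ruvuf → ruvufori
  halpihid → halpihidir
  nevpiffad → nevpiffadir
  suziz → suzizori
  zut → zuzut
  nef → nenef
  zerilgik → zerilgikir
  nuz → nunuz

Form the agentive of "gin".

gigin

"gin" has 1 vowel. The stems with 1 vowel (nef → nenef, zut → zuzut, nuz → nunuz) repeat the first consonant+vowel as a prefix.
The other patterns: stems with 2 vowels add -ori; stems with 3 vowels add -ir.
So gin → gigin.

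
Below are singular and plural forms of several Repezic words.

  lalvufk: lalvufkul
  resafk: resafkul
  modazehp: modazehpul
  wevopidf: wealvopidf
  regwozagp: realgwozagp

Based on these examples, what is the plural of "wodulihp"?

modazehp and regwozagp both end in -p yet inflect differently (modazehpul, realgwozagp), so the final letter is not what conditions the rule; the second-to-last letter is.
"wodulihp" has second-to-last letter 'h'. The one such stem in the data (modazehp → modazehpul) adds -ul, so the same rule applies.
The other pattern: stems whose second-to-last letter is 'd' or 'g' insert -al- after the first vowel.
So wodulihp → wodulihpul.

wodulihpul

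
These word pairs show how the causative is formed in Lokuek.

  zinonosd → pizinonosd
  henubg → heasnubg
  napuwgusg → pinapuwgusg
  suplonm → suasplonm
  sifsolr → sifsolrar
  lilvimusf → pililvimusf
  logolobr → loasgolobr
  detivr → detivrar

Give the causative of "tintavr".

tintavrar

"tintavr" has second-to-last letter 'v'. The one such stem in the data (detivr → detivrar) adds -ar, so the same rule applies.
The other patterns: stems whose second-to-last letter is 'b' or 'n' insert -as- after the first vowel; stems whose second-to-last letter is 's' add the prefix pi-.
So tintavr → tintavrar.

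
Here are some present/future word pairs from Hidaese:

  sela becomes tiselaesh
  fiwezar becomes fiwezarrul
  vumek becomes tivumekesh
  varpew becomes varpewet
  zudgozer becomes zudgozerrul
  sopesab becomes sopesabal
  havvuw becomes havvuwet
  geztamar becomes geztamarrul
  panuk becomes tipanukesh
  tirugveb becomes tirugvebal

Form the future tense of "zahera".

tizaheraesh

"zahera" ends in -a. The one such stem in the data (sela → tiselaesh) adds ti- … -esh around the stem, so the same rule applies.
So zahera → tizaheraesh.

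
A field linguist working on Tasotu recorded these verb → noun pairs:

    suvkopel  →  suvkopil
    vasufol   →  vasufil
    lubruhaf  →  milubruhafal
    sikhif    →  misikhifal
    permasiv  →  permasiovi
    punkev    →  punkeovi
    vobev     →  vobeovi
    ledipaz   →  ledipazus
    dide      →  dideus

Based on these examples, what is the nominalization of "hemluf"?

"hemluf" ends in -f. The stems ending in -f (lubruhaf → milubruhafal, sikhif → misikhifal) add mi- … -al around the stem.
So hemluf → mihemlufal.

mihemlufal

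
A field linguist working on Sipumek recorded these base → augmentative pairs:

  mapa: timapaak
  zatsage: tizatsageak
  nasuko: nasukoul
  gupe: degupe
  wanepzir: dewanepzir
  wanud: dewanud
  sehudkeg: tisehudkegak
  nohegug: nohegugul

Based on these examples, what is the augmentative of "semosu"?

gupe and zatsage both end in -e yet inflect differently (degupe, tizatsageak), so the final letter is not what conditions the rule; the first letter is.
"semosu" begins with s-. The one such stem in the data (sehudkeg → tisehudkegak) adds ti- … -ak around the stem, so the same rule applies.
So semosu → tisemosuak.

tisemosuak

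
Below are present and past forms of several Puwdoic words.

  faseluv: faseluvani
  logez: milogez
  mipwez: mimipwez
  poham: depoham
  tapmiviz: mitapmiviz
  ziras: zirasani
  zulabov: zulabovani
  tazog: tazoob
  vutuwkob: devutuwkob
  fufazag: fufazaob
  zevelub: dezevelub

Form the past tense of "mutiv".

tazog and zulabov both have last vowel 'o' yet inflect differently (tazoob, zulabovani), so the last vowel is not what conditions the rule; the final letter is.
"mutiv" ends in -v. The stems ending in -v (zulabov → zulabovani, faseluv → faseluvani) add -ani.
The other patterns: stems ending in -g drop the final letter and add -ob; stems ending in -z add the prefix mi-; stems ending in -b or -m add the prefix de-.
So mutiv → mutivani.

mutivani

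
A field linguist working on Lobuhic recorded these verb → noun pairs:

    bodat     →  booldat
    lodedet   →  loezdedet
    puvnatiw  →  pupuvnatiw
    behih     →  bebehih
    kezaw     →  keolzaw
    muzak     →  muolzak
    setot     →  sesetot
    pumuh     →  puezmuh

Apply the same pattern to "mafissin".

mamafissin

"mafissin" has last vowel 'i'. The stems whose last vowel is 'i' (behih → bebehih, puvnatiw → pupuvnatiw) repeat the first consonant+vowel as a prefix.
The other patterns: stems whose last vowel is 'a' insert -ol- after the first vowel; stems whose last vowel is 'e' or 'u' insert -ez- after the first vowel.
So mafissin → mamafissin.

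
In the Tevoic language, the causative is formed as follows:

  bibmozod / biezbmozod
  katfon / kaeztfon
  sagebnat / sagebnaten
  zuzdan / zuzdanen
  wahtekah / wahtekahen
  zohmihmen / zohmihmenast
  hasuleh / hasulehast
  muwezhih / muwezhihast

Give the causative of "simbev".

simbevast

"simbev" has last vowel 'e'. The stems whose last vowel is 'e' (zohmihmen → zohmihmenast, hasuleh → hasulehast) add -ast.
The other patterns: stems whose last vowel is 'o' insert -ez- after the first vowel; stems whose last vowel is 'a' add -en.
So simbev → simbevast.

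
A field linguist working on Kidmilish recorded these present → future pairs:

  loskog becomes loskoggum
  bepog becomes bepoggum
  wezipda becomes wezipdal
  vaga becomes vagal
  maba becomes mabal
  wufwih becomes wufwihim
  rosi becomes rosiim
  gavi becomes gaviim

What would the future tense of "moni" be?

wezipda and wufwih both begin with w- yet inflect differently (wezipdal, wufwihim), so the first letter is not what conditions the rule; the final letter is.
"moni" ends in -i. The stems ending in -i (rosi → rosiim, gavi → gaviim) add -im.
So moni → moniim.

moniim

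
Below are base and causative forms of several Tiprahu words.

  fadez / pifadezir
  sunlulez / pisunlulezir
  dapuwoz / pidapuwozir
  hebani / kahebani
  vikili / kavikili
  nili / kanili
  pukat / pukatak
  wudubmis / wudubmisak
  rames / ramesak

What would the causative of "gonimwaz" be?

hebani and wudubmis both have last vowel 'i' yet inflect differently (kahebani, wudubmisak), so the last vowel is not what conditions the rule; the final letter is.
"gonimwaz" ends in -z. The stems ending in -z (fadez → pifadezir, sunlulez → pisunlulezir, dapuwoz → pidapuwozir) add pi- … -ir around the stem.
So gonimwaz → pigonimwazir.

pigonimwazir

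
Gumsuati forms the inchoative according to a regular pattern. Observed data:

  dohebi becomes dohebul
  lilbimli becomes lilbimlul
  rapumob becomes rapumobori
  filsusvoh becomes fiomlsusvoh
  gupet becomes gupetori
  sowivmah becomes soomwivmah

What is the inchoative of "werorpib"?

filsusvoh and rapumob both have last vowel 'o' yet inflect differently (fiomlsusvoh, rapumobori), so the last vowel is not what conditions the rule; the final letter is.
"werorpib" ends in -b. The one such stem in the data (rapumob → rapumobori) adds -ori, so the same rule applies.
So werorpib → werorpibori.

werorpibori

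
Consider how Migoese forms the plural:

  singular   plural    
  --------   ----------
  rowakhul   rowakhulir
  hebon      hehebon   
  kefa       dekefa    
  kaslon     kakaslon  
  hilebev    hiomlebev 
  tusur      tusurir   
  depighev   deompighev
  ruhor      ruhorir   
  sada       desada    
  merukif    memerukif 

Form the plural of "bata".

ruhor and hebon both have last vowel 'o' yet inflect differently (ruhorir, hehebon), so the last vowel is not what conditions the rule; the final letter is.
"bata" ends in -a. The stems ending in -a (sada → desada, kefa → dekefa) add the prefix de-.
So bata → debata.

debata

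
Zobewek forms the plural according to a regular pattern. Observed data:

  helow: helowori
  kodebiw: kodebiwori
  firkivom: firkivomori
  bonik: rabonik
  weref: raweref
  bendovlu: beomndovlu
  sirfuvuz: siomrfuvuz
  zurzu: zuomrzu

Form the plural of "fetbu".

feomtbu

kodebiw and bonik both have last vowel 'i' yet inflect differently (kodebiwori, rabonik), so the last vowel is not what conditions the rule; the final letter is.
"fetbu" ends in -u. The stems ending in -u (bendovlu → beomndovlu, zurzu → zuomrzu) insert -om- after the first vowel.
So fetbu → feomtbu.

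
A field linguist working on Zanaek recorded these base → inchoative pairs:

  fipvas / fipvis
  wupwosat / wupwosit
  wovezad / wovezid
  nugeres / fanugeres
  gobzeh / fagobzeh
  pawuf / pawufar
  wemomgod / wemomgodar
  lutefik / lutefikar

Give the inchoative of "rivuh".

rivuhar

fipvas and nugeres both end in -s yet inflect differently (fipvis, fanugeres), so the final letter is not what conditions the rule; the last vowel is.
"rivuh" has last vowel 'u'. The one such stem in the data (pawuf → pawufar) adds -ar, so the same rule applies.
So rivuh → rivuhar.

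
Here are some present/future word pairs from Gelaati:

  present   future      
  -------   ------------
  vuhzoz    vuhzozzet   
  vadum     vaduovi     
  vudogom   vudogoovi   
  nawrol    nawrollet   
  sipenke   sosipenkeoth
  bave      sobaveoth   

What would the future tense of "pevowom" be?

"pevowom" ends in -m. The stems ending in -m (vadum → vaduovi, vudogom → vudogoovi) drop the final letter and add -ovi.
The other patterns: stems ending in -e add so- … -oth around the stem; stems ending in -l or -z double the final consonant and add -et.
So pevowom → pevowoovi.

pevowoovi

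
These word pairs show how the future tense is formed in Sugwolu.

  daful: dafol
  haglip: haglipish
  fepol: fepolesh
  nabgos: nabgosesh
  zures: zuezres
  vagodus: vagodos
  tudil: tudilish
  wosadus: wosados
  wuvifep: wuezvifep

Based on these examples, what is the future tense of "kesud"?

kesod

"kesud" has last vowel 'u'. The stems whose last vowel is 'u' (wosadus → wosados, vagodus → vagodos, daful → dafol) change the last vowel to 'o'.
The other patterns: stems whose last vowel is 'i' add -ish; stems whose last vowel is 'o' add -esh; stems whose last vowel is 'e' insert -ez- after the first vowel.
So kesud → kesod.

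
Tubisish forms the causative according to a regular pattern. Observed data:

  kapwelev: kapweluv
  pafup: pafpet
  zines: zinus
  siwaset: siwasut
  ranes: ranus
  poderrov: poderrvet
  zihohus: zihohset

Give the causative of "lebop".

lebpet

"lebop" has last vowel 'o'. The one such stem in the data (poderrov → poderrvet) deletes the last vowel and adds -et (as do pafup, zihohus), so the same rule applies.
So lebop → lebpet.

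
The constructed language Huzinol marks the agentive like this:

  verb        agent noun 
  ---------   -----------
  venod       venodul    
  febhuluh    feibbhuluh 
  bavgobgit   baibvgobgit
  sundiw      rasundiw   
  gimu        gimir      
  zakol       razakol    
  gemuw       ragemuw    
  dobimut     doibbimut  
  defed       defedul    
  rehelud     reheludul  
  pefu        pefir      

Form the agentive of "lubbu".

lubbir

"lubbu" ends in -u. The stems ending in -u (gimu → gimir, pefu → pefir) drop the final letter and add -ir.
So lubbu → lubbir.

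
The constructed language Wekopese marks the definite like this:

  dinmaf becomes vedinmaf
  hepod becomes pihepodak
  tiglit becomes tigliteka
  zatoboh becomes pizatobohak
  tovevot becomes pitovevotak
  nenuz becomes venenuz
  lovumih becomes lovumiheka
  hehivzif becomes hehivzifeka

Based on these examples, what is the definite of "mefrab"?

"mefrab" has last vowel 'a'. The one such stem in the data (dinmaf → vedinmaf) adds the prefix ve-, so the same rule applies.
The other patterns: stems whose last vowel is 'i' add -eka; stems whose last vowel is 'o' add pi- … -ak around the stem.
So mefrab → vemefrab.

vemefrab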